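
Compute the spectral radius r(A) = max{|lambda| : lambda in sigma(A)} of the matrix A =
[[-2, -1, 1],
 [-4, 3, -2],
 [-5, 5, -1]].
r(A) ≈ 3.18

The eigenvalues of A are the roots of its characteristic polynomial. With M = A (coefficients from the trace, the sum of principal 2x2 minors, and det A):
  p(λ) = det(λ I - M) = λ^3 + 4λ + 25.
No integer candidate from the rational root theorem (±divisors of 25) is a root, so the roots are irrational. The cubic discriminant is Δ = -17131 < 0, so there is one real root and a complex-conjugate pair. p(-3) = -14 and p(-2) = 9 have opposite signs, so a root lies in (-3, -2); Newton's method refines it to λ ≈ -2.4723. Dividing out (λ - (-2.4723)) leaves approximately λ^2 - 2.4723λ + 10.1121. For λ^2 - 2.4723λ + 10.1121 the discriminant is -34.3364. It is negative, so the remaining roots are the complex-conjugate pair λ ≈ 1.2361 ± 2.9299i. Their product equals the constant term, so |λ|^2 ≈ 10.1121 and |λ| ≈ 3.18.
Thus the eigenvalues (to 4 decimals) are -2.4723 (modulus 2.4723); 1.2361 ± 2.9299i (modulus 3.18). The spectral radius is the largest modulus: r(A) ≈ 3.18. (Cross-check: r(A) ≤ ||A||_2 ≈ 8.885; equality holds whenever A is normal, though it can also hold for some non-normal A.)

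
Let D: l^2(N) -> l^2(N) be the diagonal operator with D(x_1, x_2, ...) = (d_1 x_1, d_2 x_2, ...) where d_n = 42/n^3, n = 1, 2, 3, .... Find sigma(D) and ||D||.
sigma(D) = {42/n^3 : n ≥ 1} ∪ {0}; ||D|| = 42

A bounded diagonal operator on l^2 with diagonal entries d_n has spectrum equal to the closure of {d_n : n ≥ 1}: every d_n is an eigenvalue (with eigenvector e_n), so {d_n} ⊂ sigma(D); the spectrum is closed, so its closure is too; and for lambda not in the closure, (D - lambda I) has bounded inverse (the diagonal entries 1/(d_n - lambda) are bounded). For our sequence d_n = 42/n^3, n = 1, 2, 3, ...:
  - {d_n} = {42/n^3 : n ≥ 1}; the only limit point is 0
  - closure = {42/n^3 : n ≥ 1} ∪ {0}
For the norm: a diagonal operator has ||D|| = sup_n |d_n|. Here d_n = 42/n^3 is positive and decreasing, so sup_n |d_n| = d_1 = 42. So ||D|| = 42.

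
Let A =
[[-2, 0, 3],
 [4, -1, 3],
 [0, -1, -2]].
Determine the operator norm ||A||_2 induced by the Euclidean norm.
||A||_2 ≈ 5.2469 (= sqrt(largest eigenvalue of A^T A))

||A||_2 = sigma_max(A) = sqrt(lambda_max(A^T A)). Form the symmetric matrix M = A^T A =
[[20, -4, 6],
 [-4, 2, -1],
 [6, -1, 22]].
Its characteristic polynomial (trace, sum of principal 2x2 minors, determinant of M give the coefficients) is
  p(λ) = det(λ I - M) = λ^3 - 44λ^2 + 471λ - 484.
No integer candidate from the rational root theorem (±divisors of 484) is a root, so the roots are irrational. The cubic discriminant is Δ = 20842084 > 0, so there are three distinct real roots. p(1) = -56 and p(2) = 290 have opposite signs, so a root lies in (1, 2); Newton's method refines it to λ ≈ 1.1474. p(15) = 56 and p(16) = -116 have opposite signs, so a root lies in (15, 16); Newton's method refines it to λ ≈ 15.3226. p(27) = -160 and p(28) = 160 have opposite signs, so a root lies in (27, 28); Newton's method refines it to λ ≈ 27.53. Check (Vieta): the three roots sum to 44, matching tr M = 44.
So the eigenvalues of A^T A are ≈ 1.1474, 15.3226, 27.53 (all ≥ 0, as they must be for A^T A). The largest is λ_max ≈ 27.53, hence ||A||_2 = sqrt(λ_max) ≈ 5.2469.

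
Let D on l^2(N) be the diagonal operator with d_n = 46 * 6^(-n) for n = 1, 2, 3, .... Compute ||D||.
||D|| = 23/3 (attained at n = 1)

For D diagonal, ||D|| = sup_n |d_n|. The sequence d_n = 46 * 6^(-n) is positive and strictly decreasing (ratio 6^(-1) < 1), so the supremum is d_1 = 46/6 = 23/3. Hence ||D|| = 23/3.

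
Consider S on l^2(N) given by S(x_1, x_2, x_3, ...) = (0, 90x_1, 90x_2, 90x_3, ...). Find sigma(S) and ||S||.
sigma(S) = closed disk {z in C : |z| ≤ 90}; ||S|| = 90

Note S = 90·U where U is the unit right shift (U x)_k = x_{k-1} (with x_0 := 0); so ||S|| = 90||U|| and sigma(S) = 90·sigma(U). ||S x||^2 = sum_{k≥1} |90x_k|^2 = 8100||x||^2, so ||S|| = 90 and sigma(S) ⊂ {|z| ≤ 90}. For any |lambda| < 90, the equation (S - lambda I) x = 0 forces x_1 = 0, then 90x_k = lambda x_{k+1} ⇒ x = 0, so S has no eigenvalues. But (S - lambda I) is not surjective for |lambda| < 90: solving (S - lambda I) x = e_1 would require x_n proportional to (lambda/90)^(-n), which is not in l^2. So every |lambda| < 90 lies in the residual spectrum. The boundary |lambda| = 90 is in the approximate point spectrum (the spectrum is closed). Hence sigma(S) is the closed disk of radius 90.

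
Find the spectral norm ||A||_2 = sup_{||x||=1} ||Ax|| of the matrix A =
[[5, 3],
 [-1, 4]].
||A||_2 = sqrt((51 + sqrt(485))/2) ≈ 6.0425 (= sqrt(largest eigenvalue of A^T A))

||A||_2 = sigma_max(A) = sqrt(lambda_max(A^T A)). Form the symmetric matrix M = A^T A =
[[26, 11],
 [11, 25]].
Its characteristic polynomial (trace, determinant of M give the coefficients) is
  p(λ) = det(λ I - M) = λ^2 - 51λ + 529.
For λ^2 - 51λ + 529 the discriminant is 485. It is nonnegative but not a perfect square, so the roots are real and irrational: λ = (51 ± sqrt(485))/2 ≈ 36.5114, 14.4886.
So the eigenvalues of A^T A are ≈ 14.4886, 36.5114 (all ≥ 0, as they must be for A^T A). The largest is λ_max = (51 + sqrt(485))/2 ≈ 36.5114, hence ||A||_2 = sqrt(λ_max) = sqrt((51 + sqrt(485))/2) ≈ 6.0425.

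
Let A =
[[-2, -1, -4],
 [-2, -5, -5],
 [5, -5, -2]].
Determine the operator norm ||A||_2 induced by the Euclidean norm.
||A||_2 ≈ 9.351 (= sqrt(largest eigenvalue of A^T A))

||A||_2 = sigma_max(A) = sqrt(lambda_max(A^T A)). Form the symmetric matrix M = A^T A =
[[33, -13, 8],
 [-13, 51, 39],
 [8, 39, 45]].
Its characteristic polynomial (trace, sum of principal 2x2 minors, determinant of M give the coefficients) is
  p(λ) = det(λ I - M) = λ^3 - 129λ^2 + 3709λ - 6561.
No integer candidate from the rational root theorem (±divisors of 6561) is a root, so the roots are irrational. The cubic discriminant is Δ = 23836128800 > 0, so there are three distinct real roots. p(1) = -2980 and p(2) = 349 have opposite signs, so a root lies in (1, 2); Newton's method refines it to λ ≈ 1.8916. p(39) = 1200 and p(40) = -601 have opposite signs, so a root lies in (39, 40); Newton's method refines it to λ ≈ 39.6676. p(87) = -1776 and p(88) = 2327 have opposite signs, so a root lies in (87, 88); Newton's method refines it to λ ≈ 87.4409. Check (Vieta): the three roots sum to 129, matching tr M = 129.
So the eigenvalues of A^T A are ≈ 1.8916, 39.6676, 87.4409 (all ≥ 0, as they must be for A^T A). The largest is λ_max ≈ 87.4409, hence ||A||_2 = sqrt(λ_max) ≈ 9.351.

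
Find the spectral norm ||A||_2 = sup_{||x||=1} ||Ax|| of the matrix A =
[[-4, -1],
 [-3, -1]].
||A||_2 = sqrt((27 + sqrt(725))/2) ≈ 5.1926 (= sqrt(largest eigenvalue of A^T A))

||A||_2 = sigma_max(A) = sqrt(lambda_max(A^T A)). Form the symmetric matrix M = A^T A =
[[25, 7],
 [7, 2]].
Its characteristic polynomial (trace, determinant of M give the coefficients) is
  p(λ) = det(λ I - M) = λ^2 - 27λ + 1.
For λ^2 - 27λ + 1 the discriminant is 725. It is nonnegative but not a perfect square, so the roots are real and irrational: λ = (27 ± sqrt(725))/2 ≈ 26.9629, 0.0371.
So the eigenvalues of A^T A are ≈ 0.0371, 26.9629 (all ≥ 0, as they must be for A^T A). The largest is λ_max = (27 + sqrt(725))/2 ≈ 26.9629, hence ||A||_2 = sqrt(λ_max) = sqrt((27 + sqrt(725))/2) ≈ 5.1926.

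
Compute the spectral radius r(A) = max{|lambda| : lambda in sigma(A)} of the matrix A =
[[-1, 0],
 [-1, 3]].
r(A) = 3

The eigenvalues of A are the roots of its characteristic polynomial. With M = A (coefficients from the trace and determinant):
  p(λ) = det(λ I - M) = λ^2 - 2λ - 3.
For λ^2 - 2λ - 3 the discriminant is 16. It is a perfect square (4^2), so the roots are rational: λ = (2 ± 4)/2 = 3, -1.
Thus the eigenvalues (to 4 decimals) are 3 (modulus 3); -1 (modulus 1). The spectral radius is the largest modulus: r(A) = 3. (Cross-check: r(A) ≤ ||A||_2 ≈ 3.1796; equality holds whenever A is normal, though it can also hold for some non-normal A.)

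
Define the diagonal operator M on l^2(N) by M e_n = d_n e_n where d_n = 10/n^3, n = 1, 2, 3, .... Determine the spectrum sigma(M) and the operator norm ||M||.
sigma(M) = {10/n^3 : n ≥ 1} ∪ {0}; ||M|| = 10

A bounded diagonal operator on l^2 with diagonal entries d_n has spectrum equal to the closure of {d_n : n ≥ 1}: every d_n is an eigenvalue (with eigenvector e_n), so {d_n} ⊂ sigma(M); the spectrum is closed, so its closure is too; and for lambda not in the closure, (M - lambda I) has bounded inverse (the diagonal entries 1/(d_n - lambda) are bounded). For our sequence d_n = 10/n^3, n = 1, 2, 3, ...:
  - {d_n} = {10/n^3 : n ≥ 1}; the only limit point is 0
  - closure = {10/n^3 : n ≥ 1} ∪ {0}
For the norm: a diagonal operator has ||M|| = sup_n |d_n|. Here d_n = 10/n^3 is positive and decreasing, so sup_n |d_n| = d_1 = 10. So ||M|| = 10.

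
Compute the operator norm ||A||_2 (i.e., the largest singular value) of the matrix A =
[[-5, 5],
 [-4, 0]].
||A||_2 = sqrt((66 + sqrt(2756))/2) ≈ 7.6973 (= sqrt(largest eigenvalue of A^T A))

||A||_2 = sigma_max(A) = sqrt(lambda_max(A^T A)). Form the symmetric matrix M = A^T A =
[[41, -25],
 [-25, 25]].
Its characteristic polynomial (trace, determinant of M give the coefficients) is
  p(λ) = det(λ I - M) = λ^2 - 66λ + 400.
For λ^2 - 66λ + 400 the discriminant is 2756. It is nonnegative but not a perfect square, so the roots are real and irrational: λ = (66 ± sqrt(2756))/2 ≈ 59.2488, 6.7512.
So the eigenvalues of A^T A are ≈ 6.7512, 59.2488 (all ≥ 0, as they must be for A^T A). The largest is λ_max = (66 + sqrt(2756))/2 ≈ 59.2488, hence ||A||_2 = sqrt(λ_max) = sqrt((66 + sqrt(2756))/2) ≈ 7.6973.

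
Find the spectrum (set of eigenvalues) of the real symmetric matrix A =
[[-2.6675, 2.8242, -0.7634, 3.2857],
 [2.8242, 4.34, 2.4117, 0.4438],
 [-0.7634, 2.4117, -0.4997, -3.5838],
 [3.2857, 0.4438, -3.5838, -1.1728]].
sigma(A) ≈ {-6, -4, 4, 6}

A is real symmetric, so its spectrum consists of real eigenvalues. Expanding the characteristic polynomial of the displayed matrix gives
  det(λ I - A) = p(λ) = λ^4 + (0)λ^3 + (-52)λ^2 + (-0.001)λ + (575.9884).
Solving p(λ) = 0 yields eigenvalues ≈ -6, -4, 4, 6. (A is shown rounded to 4 decimals, so these recover the underlying integer eigenvalues to within that precision.)
Verification: the trace of A = 0 equals the sum of eigenvalues 0, and det(A) ≈ 575.9884 matches the eigenvalue product 576.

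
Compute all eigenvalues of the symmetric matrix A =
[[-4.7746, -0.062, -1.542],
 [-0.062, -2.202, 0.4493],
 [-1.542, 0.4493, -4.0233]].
sigma(A) ≈ {-6, -3, -2}

A is real symmetric, so its spectrum consists of real eigenvalues. Expanding the characteristic polynomial of the displayed matrix gives
  det(λ I - A) = p(λ) = λ^3 + (11)λ^2 + (36)λ + (35.9986).
Solving p(λ) = 0 yields eigenvalues ≈ -6, -3, -2. (A is shown rounded to 4 decimals, so these recover the underlying integer eigenvalues to within that precision.)
Verification: the trace of A = -11 equals the sum of eigenvalues -11, and det(A) ≈ -35.9986 matches the eigenvalue product -36.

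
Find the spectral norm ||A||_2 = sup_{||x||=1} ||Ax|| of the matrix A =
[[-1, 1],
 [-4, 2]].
||A||_2 = sqrt((22 + sqrt(468))/2) ≈ 4.6708 (= sqrt(largest eigenvalue of A^T A))

||A||_2 = sigma_max(A) = sqrt(lambda_max(A^T A)). Form the symmetric matrix M = A^T A =
[[17, -9],
 [-9, 5]].
Its characteristic polynomial (trace, determinant of M give the coefficients) is
  p(λ) = det(λ I - M) = λ^2 - 22λ + 4.
For λ^2 - 22λ + 4 the discriminant is 468. It is nonnegative but not a perfect square, so the roots are real and irrational: λ = (22 ± sqrt(468))/2 ≈ 21.8167, 0.1833.
So the eigenvalues of A^T A are ≈ 0.1833, 21.8167 (all ≥ 0, as they must be for A^T A). The largest is λ_max = (22 + sqrt(468))/2 ≈ 21.8167, hence ||A||_2 = sqrt(λ_max) = sqrt((22 + sqrt(468))/2) ≈ 4.6708.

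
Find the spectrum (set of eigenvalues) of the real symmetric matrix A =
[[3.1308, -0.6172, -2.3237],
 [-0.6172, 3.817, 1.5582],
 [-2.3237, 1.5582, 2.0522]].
sigma(A) ≈ {0, 3, 6}

A is real symmetric, so its spectrum consists of real eigenvalues. Expanding the characteristic polynomial of the displayed matrix gives
  det(λ I - A) = p(λ) = λ^3 + (-9)λ^2 + (18)λ + (0).
Solving p(λ) = 0 yields eigenvalues ≈ 0, 3, 6. (A is shown rounded to 4 decimals, so these recover the underlying integer eigenvalues to within that precision.)
Verification: the trace of A = 9 equals the sum of eigenvalues 9, and det(A) ≈ 0.0003 matches the eigenvalue product 0.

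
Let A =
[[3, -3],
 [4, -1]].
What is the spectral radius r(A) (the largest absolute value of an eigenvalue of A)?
r(A) = 3

The eigenvalues of A are the roots of its characteristic polynomial. With M = A (coefficients from the trace and determinant):
  p(λ) = det(λ I - M) = λ^2 - 2λ + 9.
For λ^2 - 2λ + 9 the discriminant is -32. It is negative, so the roots are the complex-conjugate pair λ = 1 ± (sqrt(32)/2) i ≈ 1 ± 2.8284i. For a conjugate pair the product of the roots equals the constant term, so |λ|^2 = 9 and |λ| = sqrt(9) = 3.
Thus the eigenvalues (to 4 decimals) are 1 ± 2.8284i (modulus 3). The spectral radius is the largest modulus: r(A) = 3. (Cross-check: r(A) ≤ ||A||_2 ≈ 5.7016; equality holds whenever A is normal, though it can also hold for some non-normal A.)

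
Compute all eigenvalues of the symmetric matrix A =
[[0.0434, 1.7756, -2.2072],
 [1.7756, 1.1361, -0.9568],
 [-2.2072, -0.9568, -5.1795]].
sigma(A) ≈ {-6, -1, 3}

A is real symmetric, so its spectrum consists of real eigenvalues. Expanding the characteristic polynomial of the displayed matrix gives
  det(λ I - A) = p(λ) = λ^3 + (4)λ^2 + (-15)λ + (-18).
Solving p(λ) = 0 yields eigenvalues ≈ -6, -1, 3. (A is shown rounded to 4 decimals, so these recover the underlying integer eigenvalues to within that precision.)
Verification: the trace of A = -4 equals the sum of eigenvalues -4, and det(A) ≈ 17.9994 matches the eigenvalue product 18.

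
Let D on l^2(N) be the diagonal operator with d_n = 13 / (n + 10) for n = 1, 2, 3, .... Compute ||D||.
||D|| = 13/11 (attained at n = 1)

For D diagonal, ||D|| = sup_n |d_n| = sup_n 13/(n + 10). This is positive and strictly decreasing in n, so the supremum is attained at n = 1: d_1 = 13/(1 + 10) = 13/11. Hence ||D|| = 13/11.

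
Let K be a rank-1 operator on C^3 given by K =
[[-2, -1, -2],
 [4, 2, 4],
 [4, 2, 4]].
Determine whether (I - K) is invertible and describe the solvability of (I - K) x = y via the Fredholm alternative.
(I - K) is invertible (det(I - K) = -3 ≠ 0), so for every y in C^3 the equation (I - K) x = y has a unique solution.

K has rank 1, so it is an outer product K = u v^T: every row of K is a multiple of one row vector. Reading off the entries, u = (1, -2, -2) and v = (-2, -1, -2) (row i of K equals u_i·v^T). A rank-one matrix u v^T satisfies K u = u (v·u) and kills the (2)-dimensional subspace v^⊥, so its characteristic polynomial is lambda^2 (lambda - v·u) with v·u = tr K = 4. Hence the eigenvalues of I - K are 1 (multiplicity 2) and 1 - (4) = -3, so det(I - K) = -3. (Direct check: I - K =
[[3, 1, 2],
 [-4, -1, -4],
 [-4, -2, -3]]
has determinant -3.) The finite-dimensional Fredholm alternative says: either (I - K) is invertible, or ker(I - K) ≠ {0} and then range(I - K) = ker((I - K)^*)^⊥, with dim ker(I - K) = dim ker((I - K)^*). Since det(I - K) ≠ 0, 1 is not an eigenvalue of K and ker(I - K) = {0}, so we are in the first case: for every y there is a unique x = (I - K)^(-1) y. Explicitly, by the Sherman–Morrison formula, (I - u v^T)^(-1) = I + u v^T/(1 - v·u), i.e. (I - K)^(-1) = I + K/(-3).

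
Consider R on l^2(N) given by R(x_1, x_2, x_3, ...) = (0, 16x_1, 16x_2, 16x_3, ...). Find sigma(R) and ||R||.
sigma(R) = closed disk {z in C : |z| ≤ 16}; ||R|| = 16

Note R = 16·U where U is the unit right shift (U x)_k = x_{k-1} (with x_0 := 0); so ||R|| = 16||U|| and sigma(R) = 16·sigma(U). ||R x||^2 = sum_{k≥1} |16x_k|^2 = 256||x||^2, so ||R|| = 16 and sigma(R) ⊂ {|z| ≤ 16}. For any |lambda| < 16, the equation (R - lambda I) x = 0 forces x_1 = 0, then 16x_k = lambda x_{k+1} ⇒ x = 0, so R has no eigenvalues. But (R - lambda I) is not surjective for |lambda| < 16: solving (R - lambda I) x = e_1 would require x_n proportional to (lambda/16)^(-n), which is not in l^2. So every |lambda| < 16 lies in the residual spectrum. The boundary |lambda| = 16 is in the approximate point spectrum (the spectrum is closed). Hence sigma(R) is the closed disk of radius 16.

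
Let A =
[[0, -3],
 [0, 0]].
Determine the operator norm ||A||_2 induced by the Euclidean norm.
||A||_2 = 3 (= sqrt(largest eigenvalue of A^T A))

||A||_2 = sigma_max(A) = sqrt(lambda_max(A^T A)). Form the symmetric matrix M = A^T A =
[[0, 0],
 [0, 9]].
Its characteristic polynomial (trace, determinant of M give the coefficients) is
  p(λ) = det(λ I - M) = λ^2 - 9λ.
For λ^2 - 9λ the discriminant is 81. It is a perfect square (9^2), so the roots are rational: λ = (9 ± 9)/2 = 9, 0.
So the eigenvalues of A^T A are ≈ 0, 9 (all ≥ 0, as they must be for A^T A). The largest is λ_max = 9, hence ||A||_2 = sqrt(λ_max) = 3.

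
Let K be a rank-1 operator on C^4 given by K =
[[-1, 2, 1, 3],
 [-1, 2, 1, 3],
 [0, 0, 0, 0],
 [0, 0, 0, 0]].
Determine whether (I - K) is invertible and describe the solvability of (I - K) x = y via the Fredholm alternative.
(I - K) is singular (det(I - K) = 0, i.e. 1 ∈ sigma(K)). (I - K) x = y is solvable iff y ⊥ ker((I - K)^*) = span{(-1, 2, 1, 3)}, i.e. iff -y_1 + 2y_2 + y_3 + 3y_4 = 0. When solvable, the solutions are x = y + c·(1, 1, 0, 0), c arbitrary (ker(I - K) = span{(1, 1, 0, 0)}, dimension 1).

K has rank 1, so it is an outer product K = u v^T: every row of K is a multiple of one row vector. Reading off the entries, u = (1, 1, 0, 0) and v = (-1, 2, 1, 3) (row i of K equals u_i·v^T). A rank-one matrix u v^T satisfies K u = u (v·u) and kills the (3)-dimensional subspace v^⊥, so its characteristic polynomial is lambda^3 (lambda - v·u) with v·u = tr K = 1. Hence the eigenvalues of I - K are 1 (multiplicity 3) and 1 - (1) = 0, so det(I - K) = 0. (Direct check: I - K =
[[2, -2, -1, -3],
 [1, -1, -1, -3],
 [0, 0, 1, 0],
 [0, 0, 0, 1]]
has determinant 0.) So 1 is an eigenvalue of K and (I - K) is not invertible. The finite-dimensional Fredholm alternative says: either (I - K) is invertible, or ker(I - K) ≠ {0} and then range(I - K) = ker((I - K)^*)^⊥, with dim ker(I - K) = dim ker((I - K)^*). We are in the second case, so we need both kernels. Kernel of I - K: (I - K) u = u - u (v·u) = u - u = 0, so ker(I - K) = span{u} = span{(1, 1, 0, 0)} (it is exactly 1-dimensional because rank(I - K) = 3). Kernel of the adjoint: K is real, so (I - K)^* = I - K^T = I - v u^T, and (I - v u^T) v = v - v (u·v) = 0; hence ker((I - K)^*) = span{v} = span{(-1, 2, 1, 3)}. Therefore (I - K) x = y is solvable iff <y, v> = 0, i.e. iff -y_1 + 2y_2 + y_3 + 3y_4 = 0. When this holds, K y = u (v·y) = 0, so (I - K) y = y and x = y is a particular solution; the full solution set is the line x = y + c·u = y + c·(1, 1, 0, 0), c ∈ C.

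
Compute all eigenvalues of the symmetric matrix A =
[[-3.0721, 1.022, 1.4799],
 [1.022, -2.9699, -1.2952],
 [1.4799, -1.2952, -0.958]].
sigma(A) ≈ {-5, -2, 0}

A is real symmetric, so its spectrum consists of real eigenvalues. Expanding the characteristic polynomial of the displayed matrix gives
  det(λ I - A) = p(λ) = λ^3 + (7)λ^2 + (10)λ + (0).
Solving p(λ) = 0 yields eigenvalues ≈ -5, -2, 0. (A is shown rounded to 4 decimals, so these recover the underlying integer eigenvalues to within that precision.)
Verification: the trace of A = -7 equals the sum of eigenvalues -7, and det(A) ≈ 0.0001 matches the eigenvalue product 0.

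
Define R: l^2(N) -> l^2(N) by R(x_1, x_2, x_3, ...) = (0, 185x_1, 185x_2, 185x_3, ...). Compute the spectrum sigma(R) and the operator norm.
sigma(R) = closed disk {z in C : |z| ≤ 185}; ||R|| = 185

Note R = 185·U where U is the unit right shift (U x)_k = x_{k-1} (with x_0 := 0); so ||R|| = 185||U|| and sigma(R) = 185·sigma(U). ||R x||^2 = sum_{k≥1} |185x_k|^2 = 34225||x||^2, so ||R|| = 185 and sigma(R) ⊂ {|z| ≤ 185}. For any |lambda| < 185, the equation (R - lambda I) x = 0 forces x_1 = 0, then 185x_k = lambda x_{k+1} ⇒ x = 0, so R has no eigenvalues. But (R - lambda I) is not surjective for |lambda| < 185: solving (R - lambda I) x = e_1 would require x_n proportional to (lambda/185)^(-n), which is not in l^2. So every |lambda| < 185 lies in the residual spectrum. The boundary |lambda| = 185 is in the approximate point spectrum (the spectrum is closed). Hence sigma(R) is the closed disk of radius 185.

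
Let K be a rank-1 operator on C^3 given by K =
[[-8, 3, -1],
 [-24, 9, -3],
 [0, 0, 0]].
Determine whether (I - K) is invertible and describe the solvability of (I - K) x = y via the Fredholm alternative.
(I - K) is singular (det(I - K) = 0, i.e. 1 ∈ sigma(K)). (I - K) x = y is solvable iff y ⊥ ker((I - K)^*) = span{(-8, 3, -1)}, i.e. iff -8y_1 + 3y_2 - y_3 = 0. When solvable, the solutions are x = y + c·(1, 3, 0), c arbitrary (ker(I - K) = span{(1, 3, 0)}, dimension 1).

K has rank 1, so it is an outer product K = u v^T: every row of K is a multiple of one row vector. Reading off the entries, u = (1, 3, 0) and v = (-8, 3, -1) (row i of K equals u_i·v^T). A rank-one matrix u v^T satisfies K u = u (v·u) and kills the (2)-dimensional subspace v^⊥, so its characteristic polynomial is lambda^2 (lambda - v·u) with v·u = tr K = 1. Hence the eigenvalues of I - K are 1 (multiplicity 2) and 1 - (1) = 0, so det(I - K) = 0. (Direct check: I - K =
[[9, -3, 1],
 [24, -8, 3],
 [0, 0, 1]]
has determinant 0.) So 1 is an eigenvalue of K and (I - K) is not invertible. The finite-dimensional Fredholm alternative says: either (I - K) is invertible, or ker(I - K) ≠ {0} and then range(I - K) = ker((I - K)^*)^⊥, with dim ker(I - K) = dim ker((I - K)^*). We are in the second case, so we need both kernels. Kernel of I - K: (I - K) u = u - u (v·u) = u - u = 0, so ker(I - K) = span{u} = span{(1, 3, 0)} (it is exactly 1-dimensional because rank(I - K) = 2). Kernel of the adjoint: K is real, so (I - K)^* = I - K^T = I - v u^T, and (I - v u^T) v = v - v (u·v) = 0; hence ker((I - K)^*) = span{v} = span{(-8, 3, -1)}. Therefore (I - K) x = y is solvable iff <y, v> = 0, i.e. iff -8y_1 + 3y_2 - y_3 = 0. When this holds, K y = u (v·y) = 0, so (I - K) y = y and x = y is a particular solution; the full solution set is the line x = y + c·u = y + c·(1, 3, 0), c ∈ C.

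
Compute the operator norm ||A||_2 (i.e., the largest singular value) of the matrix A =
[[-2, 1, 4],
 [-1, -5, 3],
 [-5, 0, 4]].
||A||_2 ≈ 8.335 (= sqrt(largest eigenvalue of A^T A))

||A||_2 = sigma_max(A) = sqrt(lambda_max(A^T A)). Form the symmetric matrix M = A^T A =
[[30, 3, -31],
 [3, 26, -11],
 [-31, -11, 41]].
Its characteristic polynomial (trace, sum of principal 2x2 minors, determinant of M give the coefficients) is
  p(λ) = det(λ I - M) = λ^3 - 97λ^2 + 1985λ - 5041.
No integer candidate from the rational root theorem (±divisors of 5041) is a root, so the roots are irrational. The cubic discriminant is Δ = 4170084976 > 0, so there are three distinct real roots. p(2) = -1451 and p(3) = 68 have opposite signs, so a root lies in (2, 3); Newton's method refines it to λ ≈ 2.9526. p(24) = 551 and p(25) = -416 have opposite signs, so a root lies in (24, 25); Newton's method refines it to λ ≈ 24.5757. p(69) = -1384 and p(70) = 1609 have opposite signs, so a root lies in (69, 70); Newton's method refines it to λ ≈ 69.4717. Check (Vieta): the three roots sum to 97, matching tr M = 97.
So the eigenvalues of A^T A are ≈ 2.9526, 24.5757, 69.4717 (all ≥ 0, as they must be for A^T A). The largest is λ_max ≈ 69.4717, hence ||A||_2 = sqrt(λ_max) ≈ 8.335.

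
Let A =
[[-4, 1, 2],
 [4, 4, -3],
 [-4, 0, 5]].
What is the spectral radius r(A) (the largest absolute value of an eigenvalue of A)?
r(A) ≈ 5.256

The eigenvalues of A are the roots of its characteristic polynomial. With M = A (coefficients from the trace, the sum of principal 2x2 minors, and det A):
  p(λ) = det(λ I - M) = λ^3 - 5λ^2 - 12λ + 56.
No integer candidate from the rational root theorem (±divisors of 56) is a root, so the roots are irrational. The cubic discriminant is Δ = 14320 > 0, so there are three distinct real roots. p(-4) = -40 and p(-3) = 20 have opposite signs, so a root lies in (-4, -3); Newton's method refines it to λ ≈ -3.3946. p(3) = 2 and p(4) = -8 have opposite signs, so a root lies in (3, 4); Newton's method refines it to λ ≈ 3.1386. p(5) = -4 and p(6) = 20 have opposite signs, so a root lies in (5, 6); Newton's method refines it to λ ≈ 5.256. Check (Vieta): the three roots sum to 5, matching tr M = 5.
Thus the eigenvalues (to 4 decimals) are -3.3946 (modulus 3.3946); 3.1386 (modulus 3.1386); 5.256 (modulus 5.256). The spectral radius is the largest modulus: r(A) ≈ 5.256. (Cross-check: r(A) ≤ ||A||_2 ≈ 9.3169; equality holds whenever A is normal, though it can also hold for some non-normal A.)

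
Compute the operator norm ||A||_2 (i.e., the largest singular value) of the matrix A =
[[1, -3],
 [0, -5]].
||A||_2 = sqrt((35 + sqrt(1125))/2) ≈ 5.8541 (= sqrt(largest eigenvalue of A^T A))

||A||_2 = sigma_max(A) = sqrt(lambda_max(A^T A)). Form the symmetric matrix M = A^T A =
[[1, -3],
 [-3, 34]].
Its characteristic polynomial (trace, determinant of M give the coefficients) is
  p(λ) = det(λ I - M) = λ^2 - 35λ + 25.
For λ^2 - 35λ + 25 the discriminant is 1125. It is nonnegative but not a perfect square, so the roots are real and irrational: λ = (35 ± sqrt(1125))/2 ≈ 34.2705, 0.7295.
So the eigenvalues of A^T A are ≈ 0.7295, 34.2705 (all ≥ 0, as they must be for A^T A). The largest is λ_max = (35 + sqrt(1125))/2 ≈ 34.2705, hence ||A||_2 = sqrt(λ_max) = sqrt((35 + sqrt(1125))/2) ≈ 5.8541.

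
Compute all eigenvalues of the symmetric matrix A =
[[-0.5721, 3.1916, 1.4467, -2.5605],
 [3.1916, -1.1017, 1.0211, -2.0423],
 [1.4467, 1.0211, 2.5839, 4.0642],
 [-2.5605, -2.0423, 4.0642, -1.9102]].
sigma(A) ≈ {-6, -4, 4, 5}

A is real symmetric, so its spectrum consists of real eigenvalues. Expanding the characteristic polynomial of the displayed matrix gives
  det(λ I - A) = p(λ) = λ^4 + (1)λ^3 + (-46)λ^2 + (-16.0025)λ + (479.9958).
Solving p(λ) = 0 yields eigenvalues ≈ -6, -4, 4, 5. (A is shown rounded to 4 decimals, so these recover the underlying integer eigenvalues to within that precision.)
Verification: the trace of A = -1 equals the sum of eigenvalues -1, and det(A) ≈ 479.9958 matches the eigenvalue product 480.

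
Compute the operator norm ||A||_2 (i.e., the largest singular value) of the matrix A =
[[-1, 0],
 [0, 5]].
||A||_2 = 5 (= sqrt(largest eigenvalue of A^T A))

||A||_2 = sigma_max(A) = sqrt(lambda_max(A^T A)). Form the symmetric matrix M = A^T A =
[[1, 0],
 [0, 25]].
Its characteristic polynomial (trace, determinant of M give the coefficients) is
  p(λ) = det(λ I - M) = λ^2 - 26λ + 25.
For λ^2 - 26λ + 25 the discriminant is 576. It is a perfect square (24^2), so the roots are rational: λ = (26 ± 24)/2 = 25, 1.
So the eigenvalues of A^T A are ≈ 1, 25 (all ≥ 0, as they must be for A^T A). The largest is λ_max = 25, hence ||A||_2 = sqrt(λ_max) = 5.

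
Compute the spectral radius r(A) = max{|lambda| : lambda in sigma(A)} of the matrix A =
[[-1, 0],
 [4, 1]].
r(A) = 1

The eigenvalues of A are the roots of its characteristic polynomial. With M = A (coefficients from the trace and determinant):
  p(λ) = det(λ I - M) = λ^2 - 1.
For λ^2 - 1 the discriminant is 4. It is a perfect square (2^2), so the roots are rational: λ = (0 ± 2)/2 = 1, -1.
Thus the eigenvalues (to 4 decimals) are 1 (modulus 1); -1 (modulus 1). The spectral radius is the largest modulus: r(A) = 1. (Cross-check: r(A) ≤ ||A||_2 ≈ 4.2361; equality holds whenever A is normal, though it can also hold for some non-normal A.)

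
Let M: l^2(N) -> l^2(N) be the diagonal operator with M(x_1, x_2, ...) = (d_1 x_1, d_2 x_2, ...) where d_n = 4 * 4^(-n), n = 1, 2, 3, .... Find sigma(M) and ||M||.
sigma(M) = {4 * 4^(-n) : n ≥ 1} ∪ {0}; ||M|| = 1

A bounded diagonal operator on l^2 with diagonal entries d_n has spectrum equal to the closure of {d_n : n ≥ 1}: every d_n is an eigenvalue (with eigenvector e_n), so {d_n} ⊂ sigma(M); the spectrum is closed, so its closure is too; and for lambda not in the closure, (M - lambda I) has bounded inverse (the diagonal entries 1/(d_n - lambda) are bounded). For our sequence d_n = 4 * 4^(-n), n = 1, 2, 3, ...:
  - {d_n} = {4 * 4^(-n) : n ≥ 1}; the only limit point is 0
  - closure = {4 * 4^(-n) : n ≥ 1} ∪ {0}
For the norm: a diagonal operator has ||M|| = sup_n |d_n|. Here d_n = 4 * 4^(-n) is positive and decreasing, so sup_n |d_n| = d_1 = 4/4 = 1. So ||M|| = 1.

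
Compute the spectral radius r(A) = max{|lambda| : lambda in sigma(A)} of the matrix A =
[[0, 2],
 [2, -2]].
r(A) = (2 + sqrt(20))/2 ≈ 3.2361

The eigenvalues of A are the roots of its characteristic polynomial. With M = A (coefficients from the trace and determinant):
  p(λ) = det(λ I - M) = λ^2 + 2λ - 4.
For λ^2 + 2λ - 4 the discriminant is 20. It is nonnegative but not a perfect square, so the roots are real and irrational: λ = (-2 ± sqrt(20))/2 ≈ 1.2361, -3.2361.
Thus the eigenvalues (to 4 decimals) are 1.2361 (modulus 1.2361); -3.2361 (modulus 3.2361). The spectral radius is the largest modulus: r(A) = (2 + sqrt(20))/2 ≈ 3.2361. (Cross-check: r(A) ≤ ||A||_2 ≈ 3.2361; equality holds whenever A is normal, though it can also hold for some non-normal A.)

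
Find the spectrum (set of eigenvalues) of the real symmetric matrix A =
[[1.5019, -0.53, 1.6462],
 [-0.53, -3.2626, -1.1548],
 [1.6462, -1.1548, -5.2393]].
sigma(A) ≈ {-6, -3, 2}

A is real symmetric, so its spectrum consists of real eigenvalues. Expanding the characteristic polynomial of the displayed matrix gives
  det(λ I - A) = p(λ) = λ^3 + (7)λ^2 + (0)λ + (-35.9986).
Solving p(λ) = 0 yields eigenvalues ≈ -6, -3, 2. (A is shown rounded to 4 decimals, so these recover the underlying integer eigenvalues to within that precision.)
Verification: the trace of A = -7 equals the sum of eigenvalues -7, and det(A) ≈ 35.9986 matches the eigenvalue product 36.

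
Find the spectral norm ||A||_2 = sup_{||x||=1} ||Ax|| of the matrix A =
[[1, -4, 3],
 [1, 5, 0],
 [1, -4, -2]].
||A||_2 ≈ 7.5851 (= sqrt(largest eigenvalue of A^T A))

||A||_2 = sigma_max(A) = sqrt(lambda_max(A^T A)). Form the symmetric matrix M = A^T A =
[[3, -3, 1],
 [-3, 57, -4],
 [1, -4, 13]].
Its characteristic polynomial (trace, sum of principal 2x2 minors, determinant of M give the coefficients) is
  p(λ) = det(λ I - M) = λ^3 - 73λ^2 + 925λ - 2025.
No integer candidate from the rational root theorem (±divisors of 2025) is a root, so the roots are irrational. The cubic discriminant is Δ = 593344800 > 0, so there are three distinct real roots. p(2) = -459 and p(3) = 120 have opposite signs, so a root lies in (2, 3); Newton's method refines it to λ ≈ 2.773. p(12) = 291 and p(13) = -140 have opposite signs, so a root lies in (12, 13); Newton's method refines it to λ ≈ 12.6926. p(57) = -1284 and p(58) = 1165 have opposite signs, so a root lies in (57, 58); Newton's method refines it to λ ≈ 57.5344. Check (Vieta): the three roots sum to 73, matching tr M = 73.
So the eigenvalues of A^T A are ≈ 2.773, 12.6926, 57.5344 (all ≥ 0, as they must be for A^T A). The largest is λ_max ≈ 57.5344, hence ||A||_2 = sqrt(λ_max) ≈ 7.5851.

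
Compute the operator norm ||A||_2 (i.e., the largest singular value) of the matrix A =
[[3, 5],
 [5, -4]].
||A||_2 = sqrt((75 + sqrt(149))/2) ≈ 6.6033 (= sqrt(largest eigenvalue of A^T A))

||A||_2 = sigma_max(A) = sqrt(lambda_max(A^T A)). Form the symmetric matrix M = A^T A =
[[34, -5],
 [-5, 41]].
Its characteristic polynomial (trace, determinant of M give the coefficients) is
  p(λ) = det(λ I - M) = λ^2 - 75λ + 1369.
For λ^2 - 75λ + 1369 the discriminant is 149. It is nonnegative but not a perfect square, so the roots are real and irrational: λ = (75 ± sqrt(149))/2 ≈ 43.6033, 31.3967.
So the eigenvalues of A^T A are ≈ 31.3967, 43.6033 (all ≥ 0, as they must be for A^T A). The largest is λ_max = (75 + sqrt(149))/2 ≈ 43.6033, hence ||A||_2 = sqrt(λ_max) = sqrt((75 + sqrt(149))/2) ≈ 6.6033.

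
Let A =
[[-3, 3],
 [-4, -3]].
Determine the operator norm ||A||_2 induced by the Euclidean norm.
||A||_2 = sqrt((43 + sqrt(85))/2) ≈ 5.1098 (= sqrt(largest eigenvalue of A^T A))

||A||_2 = sigma_max(A) = sqrt(lambda_max(A^T A)). Form the symmetric matrix M = A^T A =
[[25, 3],
 [3, 18]].
Its characteristic polynomial (trace, determinant of M give the coefficients) is
  p(λ) = det(λ I - M) = λ^2 - 43λ + 441.
For λ^2 - 43λ + 441 the discriminant is 85. It is nonnegative but not a perfect square, so the roots are real and irrational: λ = (43 ± sqrt(85))/2 ≈ 26.1098, 16.8902.
So the eigenvalues of A^T A are ≈ 16.8902, 26.1098 (all ≥ 0, as they must be for A^T A). The largest is λ_max = (43 + sqrt(85))/2 ≈ 26.1098, hence ||A||_2 = sqrt(λ_max) = sqrt((43 + sqrt(85))/2) ≈ 5.1098.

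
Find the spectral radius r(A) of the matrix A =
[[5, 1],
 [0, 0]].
r(A) = 5

The eigenvalues of A are the roots of its characteristic polynomial. With M = A (coefficients from the trace and determinant):
  p(λ) = det(λ I - M) = λ^2 - 5λ.
For λ^2 - 5λ the discriminant is 25. It is a perfect square (5^2), so the roots are rational: λ = (5 ± 5)/2 = 5, 0.
Thus the eigenvalues (to 4 decimals) are 5 (modulus 5); 0 (modulus 0). The spectral radius is the largest modulus: r(A) = 5. (Cross-check: r(A) ≤ ||A||_2 ≈ 5.099; equality holds whenever A is normal, though it can also hold for some non-normal A.)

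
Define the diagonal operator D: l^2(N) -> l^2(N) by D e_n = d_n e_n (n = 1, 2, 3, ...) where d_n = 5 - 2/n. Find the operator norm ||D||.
||D|| = 5

For a diagonal operator on l^2 with entries d_n, ||D|| = sup_n |d_n|. Here d_1 = 3, d_2 = 4, ..., and d_n = 5 - 2/n increases monotonically toward 5. All terms lie in [3, 5), so |d_n| = d_n and the supremum is the limit 5, which is not attained by any individual d_n. Hence ||D|| = 5.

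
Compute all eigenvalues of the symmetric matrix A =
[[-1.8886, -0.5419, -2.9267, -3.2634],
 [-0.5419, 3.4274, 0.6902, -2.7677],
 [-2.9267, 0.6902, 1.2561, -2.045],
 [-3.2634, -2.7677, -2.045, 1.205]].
sigma(A) ≈ {-6, 1, 3, 6}

A is real symmetric, so its spectrum consists of real eigenvalues. Expanding the characteristic polynomial of the displayed matrix gives
  det(λ I - A) = p(λ) = λ^4 + (-4)λ^3 + (-33)λ^2 + (143.9965)λ + (-107.9966).
Solving p(λ) = 0 yields eigenvalues ≈ -6, 1, 3, 6. (A is shown rounded to 4 decimals, so these recover the underlying integer eigenvalues to within that precision.)
Verification: the trace of A = 4 equals the sum of eigenvalues 4, and det(A) ≈ -107.9966 matches the eigenvalue product -108.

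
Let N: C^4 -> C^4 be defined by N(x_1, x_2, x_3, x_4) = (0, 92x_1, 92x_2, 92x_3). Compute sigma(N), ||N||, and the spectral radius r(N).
sigma(N) = {0}; ||N|| = 92; r(N) = 0. (N is nilpotent with N^4 = 0.)

On C^4, N is a strictly lower-triangular matrix with 92 on the subdiagonal and zeros elsewhere, so its characteristic polynomial is lambda^4 and every eigenvalue is 0: sigma(N) = {0}. For the operator norm, N e_i = 92e_{i+1} for i = 1, ..., 3 and N e_4 = 0, so the singular values of N are 92 (with multiplicity 3) and 0; hence ||N|| = 92. The spectral radius r(N) = max|lambda| = 0. Note ||N|| > r(N) — characteristic of non-normal nilpotent operators. Indeed N^4 = 0.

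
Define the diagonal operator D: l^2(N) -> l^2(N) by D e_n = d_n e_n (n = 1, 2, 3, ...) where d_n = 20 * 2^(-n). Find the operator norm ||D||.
||D|| = 10 (attained at n = 1)

For D diagonal, ||D|| = sup_n |d_n|. The sequence d_n = 20 * 2^(-n) is positive and strictly decreasing (ratio 2^(-1) < 1), so the supremum is d_1 = 20/2 = 10. Hence ||D|| = 10.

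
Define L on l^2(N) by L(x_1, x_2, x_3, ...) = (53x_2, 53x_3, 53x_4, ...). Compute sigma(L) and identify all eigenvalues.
sigma(L) = closed disk {z in C : |z| ≤ 53}; sigma_p(L) = open disk {z in C : |z| < 53}

Note L = 53·V where V is the unit left shift (V x)_k = x_{k+1}; so sigma(L) = 53·sigma(V) and ||L|| = 53||V||. ||L x||^2 = 2809sum_{k≥2} |x_k|^2 ≤ 2809||x||^2, with equality on {x : x_1 = 0}, so ||L|| = 53. For any lambda with |lambda| < 53, set r = lambda/53 (|r| < 1); the vector x = (1, r, r^2, ...) is in l^2 and satisfies L x = 53(r, r^2, ...) = lambda x, so lambda is an eigenvalue. On the boundary |lambda| = 53 the geometric series diverges, so no l^2 eigenvector exists, but these lambda lie in the approximate point spectrum. Hence sigma(L) is the closed disk of radius 53 and sigma_p(L) is the open disk.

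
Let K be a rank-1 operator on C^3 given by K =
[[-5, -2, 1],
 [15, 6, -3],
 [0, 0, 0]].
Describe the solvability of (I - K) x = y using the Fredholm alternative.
(I - K) is singular (det(I - K) = 0, i.e. 1 ∈ sigma(K)). (I - K) x = y is solvable iff y ⊥ ker((I - K)^*) = span{(-5, -2, 1)}, i.e. iff -5y_1 - 2y_2 + y_3 = 0. When solvable, the solutions are x = y + c·(1, -3, 0), c arbitrary (ker(I - K) = span{(1, -3, 0)}, dimension 1).

K has rank 1, so it is an outer product K = u v^T: every row of K is a multiple of one row vector. Reading off the entries, u = (1, -3, 0) and v = (-5, -2, 1) (row i of K equals u_i·v^T). A rank-one matrix u v^T satisfies K u = u (v·u) and kills the (2)-dimensional subspace v^⊥, so its characteristic polynomial is lambda^2 (lambda - v·u) with v·u = tr K = 1. Hence the eigenvalues of I - K are 1 (multiplicity 2) and 1 - (1) = 0, so det(I - K) = 0. (Direct check: I - K =
[[6, 2, -1],
 [-15, -5, 3],
 [0, 0, 1]]
has determinant 0.) So 1 is an eigenvalue of K and (I - K) is not invertible. The finite-dimensional Fredholm alternative says: either (I - K) is invertible, or ker(I - K) ≠ {0} and then range(I - K) = ker((I - K)^*)^⊥, with dim ker(I - K) = dim ker((I - K)^*). We are in the second case, so we need both kernels. Kernel of I - K: (I - K) u = u - u (v·u) = u - u = 0, so ker(I - K) = span{u} = span{(1, -3, 0)} (it is exactly 1-dimensional because rank(I - K) = 2). Kernel of the adjoint: K is real, so (I - K)^* = I - K^T = I - v u^T, and (I - v u^T) v = v - v (u·v) = 0; hence ker((I - K)^*) = span{v} = span{(-5, -2, 1)}. Therefore (I - K) x = y is solvable iff <y, v> = 0, i.e. iff -5y_1 - 2y_2 + y_3 = 0. When this holds, K y = u (v·y) = 0, so (I - K) y = y and x = y is a particular solution; the full solution set is the line x = y + c·u = y + c·(1, -3, 0), c ∈ C.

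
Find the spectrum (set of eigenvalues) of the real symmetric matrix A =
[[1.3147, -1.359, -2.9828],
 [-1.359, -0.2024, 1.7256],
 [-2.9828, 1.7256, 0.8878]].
sigma(A) ≈ {-2, -1, 5}

A is real symmetric, so its spectrum consists of real eigenvalues. Expanding the characteristic polynomial of the displayed matrix gives
  det(λ I - A) = p(λ) = λ^3 + (-2)λ^2 + (-13)λ + (-10).
Solving p(λ) = 0 yields eigenvalues ≈ -2, -1, 5. (A is shown rounded to 4 decimals, so these recover the underlying integer eigenvalues to within that precision.)
Verification: the trace of A = 2 equals the sum of eigenvalues 2, and det(A) ≈ 10.0000 matches the eigenvalue product 10.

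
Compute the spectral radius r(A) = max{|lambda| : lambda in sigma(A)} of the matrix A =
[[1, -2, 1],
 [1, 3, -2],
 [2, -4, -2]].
r(A) = 4

The eigenvalues of A are the roots of its characteristic polynomial. With M = A (coefficients from the trace, the sum of principal 2x2 minors, and det A):
  p(λ) = det(λ I - M) = λ^3 - 2λ^2 - 13λ + 20.
By the rational root theorem any rational root is an integer divisor of 20. Testing λ = 4: p(4) = 64 - 32 - 52 + 20 = 0, so λ = 4 is a root. Dividing out (λ - 4) leaves p(λ) = (λ - 4)(λ^2 + 2λ - 5). For λ^2 + 2λ - 5 the discriminant is 24. It is nonnegative but not a perfect square, so the roots are real and irrational: λ = (-2 ± sqrt(24))/2 ≈ 1.4495, -3.4495.
Thus the eigenvalues (to 4 decimals) are 1.4495 (modulus 1.4495); -3.4495 (modulus 3.4495); 4 (modulus 4). The spectral radius is the largest modulus: r(A) = 4. (Cross-check: r(A) ≤ ||A||_2 ≈ 5.5722; equality holds whenever A is normal, though it can also hold for some non-normal A.)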